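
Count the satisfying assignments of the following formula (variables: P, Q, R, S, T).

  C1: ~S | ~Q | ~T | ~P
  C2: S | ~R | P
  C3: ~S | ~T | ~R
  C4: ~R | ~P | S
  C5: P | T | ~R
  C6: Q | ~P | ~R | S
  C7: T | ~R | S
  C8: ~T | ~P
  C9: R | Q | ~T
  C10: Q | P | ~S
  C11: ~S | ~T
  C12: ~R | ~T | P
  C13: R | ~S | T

7

There are 2^5 = 32 truth assignments over (P, Q, R, S, T).
Split on S. With S = 1, the clauses containing S are satisfied and ~S drops from the rest; 2 of the 2^4 = 16 assignments to the other variables satisfy what remains.
With S = 0, by the same count on the reduced clause set, 5 assignments work.
Total: 2 + 5 = 7.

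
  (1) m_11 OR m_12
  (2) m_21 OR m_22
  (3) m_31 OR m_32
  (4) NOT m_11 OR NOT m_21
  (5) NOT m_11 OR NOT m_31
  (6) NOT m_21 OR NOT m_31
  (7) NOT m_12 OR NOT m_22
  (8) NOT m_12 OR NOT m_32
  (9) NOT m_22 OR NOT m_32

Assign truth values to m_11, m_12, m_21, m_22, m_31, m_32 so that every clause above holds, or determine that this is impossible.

Try m_11 = true.
From the singleton clause (NOT m_21), m_21 = false.
From the singleton clause (m_22), m_22 = true.
From the singleton clause (NOT m_31), m_31 = false.
From the singleton clause (m_32), m_32 = true.
That conflicts with the unit clause (NOT m_32).
Undo m_11 and try m_11 = false.
From the singleton clause (m_12), m_12 = true.
From the singleton clause (NOT m_22), m_22 = false.
From the singleton clause (m_21), m_21 = true.
From the singleton clause (NOT m_31), m_31 = false.
From the singleton clause (m_32), m_32 = true.
That conflicts with the unit clause (NOT m_32).
Both values of m_11 lead to a conflict.

UNSATISFIABLE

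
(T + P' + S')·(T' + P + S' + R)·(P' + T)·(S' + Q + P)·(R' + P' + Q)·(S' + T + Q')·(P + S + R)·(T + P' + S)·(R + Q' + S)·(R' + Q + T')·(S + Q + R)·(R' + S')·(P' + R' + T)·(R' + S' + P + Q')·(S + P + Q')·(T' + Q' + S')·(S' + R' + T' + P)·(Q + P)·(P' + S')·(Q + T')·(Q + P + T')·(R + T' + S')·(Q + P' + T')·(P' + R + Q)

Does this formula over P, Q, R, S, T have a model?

Branch on P: set P = 1.
(T) alone gives T = 1.
(S') alone gives S = 0.
(Q) alone gives Q = 1.
(R) alone gives R = 1.
Every clause now holds.
A satisfying assignment: P: 1; Q: 1; R: 1; S: 0; T: 1.

Satisfiable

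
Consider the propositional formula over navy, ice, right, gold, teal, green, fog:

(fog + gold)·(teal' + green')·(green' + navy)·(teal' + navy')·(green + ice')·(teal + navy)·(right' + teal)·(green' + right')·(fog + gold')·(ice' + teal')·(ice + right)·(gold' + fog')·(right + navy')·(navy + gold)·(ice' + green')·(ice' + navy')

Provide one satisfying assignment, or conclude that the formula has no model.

Suppose fog = 1.
Unit clause (gold') forces gold = 0.
Unit clause (navy) forces navy = 1.
Unit clause (teal') forces teal = 0.
Unit clause (right') forces right = 0.
But (right) is also a unit clause — contradiction.
So fog must be the other value — set fog = 0.
Unit clause (gold) forces gold = 1.
But (gold') is also a unit clause — contradiction.
Both values of fog lead to a conflict.

UNSATISFIABLE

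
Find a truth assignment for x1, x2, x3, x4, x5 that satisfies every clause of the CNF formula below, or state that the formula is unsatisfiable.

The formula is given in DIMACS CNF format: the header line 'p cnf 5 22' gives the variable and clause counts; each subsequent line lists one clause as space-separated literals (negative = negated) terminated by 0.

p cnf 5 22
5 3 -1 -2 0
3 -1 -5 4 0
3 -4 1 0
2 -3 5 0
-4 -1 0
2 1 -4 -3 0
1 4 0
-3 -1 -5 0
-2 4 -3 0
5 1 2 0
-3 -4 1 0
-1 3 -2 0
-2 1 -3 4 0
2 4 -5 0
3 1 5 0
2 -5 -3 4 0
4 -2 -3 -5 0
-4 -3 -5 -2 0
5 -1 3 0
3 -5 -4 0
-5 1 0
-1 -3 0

Suppose x4 = False.
From the singleton clause (x1), x1 = True.
From the singleton clause (¬x3), x3 = False.
From the singleton clause (¬x5), x5 = False.
Now (x5) is unsatisfied and unit — conflict.
Undo x4 and try x4 = True.
From the singleton clause (¬x1), x1 = False.
From the singleton clause (x3), x3 = True.
Now (¬x3) is unsatisfied and unit — conflict.
Either choice for x4 ends in contradiction.

UNSATISFIABLE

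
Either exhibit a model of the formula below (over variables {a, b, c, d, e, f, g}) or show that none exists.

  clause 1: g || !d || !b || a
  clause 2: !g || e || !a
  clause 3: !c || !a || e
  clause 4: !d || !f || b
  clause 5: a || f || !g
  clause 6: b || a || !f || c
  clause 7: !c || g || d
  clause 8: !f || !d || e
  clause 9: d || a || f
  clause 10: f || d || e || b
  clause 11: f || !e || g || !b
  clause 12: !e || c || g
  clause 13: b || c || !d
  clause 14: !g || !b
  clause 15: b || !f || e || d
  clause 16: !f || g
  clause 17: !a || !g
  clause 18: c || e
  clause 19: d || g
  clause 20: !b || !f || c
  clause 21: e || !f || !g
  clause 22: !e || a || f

Branch on g: set g = true.
(!b) alone gives b = false.
(!a) alone gives a = false.
(f) alone gives f = true.
(!d) alone gives d = false.
(c) alone gives c = true.
(e) alone gives e = true.
Every clause now holds.

a ↦ false,  b ↦ false,  c ↦ true,  d ↦ false,  e ↦ true,  f ↦ true,  g ↦ true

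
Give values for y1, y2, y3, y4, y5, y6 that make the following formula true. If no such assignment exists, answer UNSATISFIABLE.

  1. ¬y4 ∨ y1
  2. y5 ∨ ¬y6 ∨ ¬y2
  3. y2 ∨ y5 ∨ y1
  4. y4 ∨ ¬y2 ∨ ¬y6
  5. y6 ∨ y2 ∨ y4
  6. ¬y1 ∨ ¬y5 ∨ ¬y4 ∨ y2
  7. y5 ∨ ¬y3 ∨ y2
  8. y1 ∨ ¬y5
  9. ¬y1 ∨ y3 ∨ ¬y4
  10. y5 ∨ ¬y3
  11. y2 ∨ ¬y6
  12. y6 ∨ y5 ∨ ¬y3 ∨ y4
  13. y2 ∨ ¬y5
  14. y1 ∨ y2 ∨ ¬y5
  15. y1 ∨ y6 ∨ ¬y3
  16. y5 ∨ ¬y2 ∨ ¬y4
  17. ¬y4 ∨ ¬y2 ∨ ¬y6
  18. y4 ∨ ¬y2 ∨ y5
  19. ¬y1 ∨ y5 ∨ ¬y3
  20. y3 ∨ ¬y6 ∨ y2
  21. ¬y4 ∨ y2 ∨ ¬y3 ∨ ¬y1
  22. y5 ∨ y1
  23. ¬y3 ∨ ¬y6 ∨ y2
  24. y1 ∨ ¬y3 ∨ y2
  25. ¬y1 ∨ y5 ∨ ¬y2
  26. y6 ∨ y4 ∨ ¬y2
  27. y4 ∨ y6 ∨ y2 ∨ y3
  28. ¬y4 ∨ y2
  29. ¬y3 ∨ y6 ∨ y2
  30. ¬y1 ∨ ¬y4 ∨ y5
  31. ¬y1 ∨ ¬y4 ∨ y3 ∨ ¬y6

Case y4 = True:
From the singleton clause (y1), y1 = True.
From the singleton clause (y3), y3 = True.
From the singleton clause (y5), y5 = True.
From the singleton clause (y2), y2 = True.
From the singleton clause (¬y6), y6 = False.
Every clause now holds.

y1 ↦ True,  y2 ↦ True,  y3 ↦ True,  y4 ↦ True,  y5 ↦ True,  y6 ↦ False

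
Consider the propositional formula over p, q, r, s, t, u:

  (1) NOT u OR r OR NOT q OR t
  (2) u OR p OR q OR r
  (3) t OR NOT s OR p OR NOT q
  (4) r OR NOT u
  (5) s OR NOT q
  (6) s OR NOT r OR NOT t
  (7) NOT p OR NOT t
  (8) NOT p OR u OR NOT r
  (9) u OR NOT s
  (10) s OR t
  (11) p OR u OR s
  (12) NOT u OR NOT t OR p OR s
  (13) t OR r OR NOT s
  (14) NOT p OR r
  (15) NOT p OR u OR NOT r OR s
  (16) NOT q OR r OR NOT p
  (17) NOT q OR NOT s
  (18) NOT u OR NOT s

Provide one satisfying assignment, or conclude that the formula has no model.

Try r = true.
Try s = true.
(u) alone gives u = true.
Now (NOT u) is unsatisfied and unit — conflict.
So s must be the other value — set s = false.
(NOT q) alone gives q = false.
(NOT t) alone gives t = false.
Now (t) is unsatisfied and unit — conflict.
Both values of s lead to a conflict.
So r must be the other value — set r = false.
(NOT u) alone gives u = false.
(NOT s) alone gives s = false.
(NOT q) alone gives q = false.
(p) alone gives p = true.
Now (NOT p) is unsatisfied and unit — conflict.
Both values of r lead to a conflict.

UNSATISFIABLE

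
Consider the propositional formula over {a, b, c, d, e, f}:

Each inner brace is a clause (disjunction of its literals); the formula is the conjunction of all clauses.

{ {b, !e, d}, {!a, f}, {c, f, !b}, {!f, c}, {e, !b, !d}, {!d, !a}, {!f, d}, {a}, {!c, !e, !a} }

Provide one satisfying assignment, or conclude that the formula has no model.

(a) alone gives a = true.
(f) alone gives f = true.
(c) alone gives c = true.
(!d) alone gives d = false.
That conflicts with the unit clause (d).

UNSATISFIABLE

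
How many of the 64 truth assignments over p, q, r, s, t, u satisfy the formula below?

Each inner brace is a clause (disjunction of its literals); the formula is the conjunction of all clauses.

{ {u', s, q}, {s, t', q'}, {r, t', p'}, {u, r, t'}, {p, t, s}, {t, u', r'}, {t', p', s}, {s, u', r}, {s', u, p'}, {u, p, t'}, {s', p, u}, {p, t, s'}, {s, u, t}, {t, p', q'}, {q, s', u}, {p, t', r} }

There are 2^6 = 64 truth assignments over (p, q, r, s, t, u).
Split on q. With q = 1, the clauses containing q are satisfied and q' drops from the rest; 2 of the 2^5 = 32 assignments to the other variables satisfy what remains.
With q = 0, by the same count on the reduced clause set, 3 assignments work.
(One model: p=F, q=F, r=T, s=T, t=T, u=T.)
Total: 2 + 3 = 5.

5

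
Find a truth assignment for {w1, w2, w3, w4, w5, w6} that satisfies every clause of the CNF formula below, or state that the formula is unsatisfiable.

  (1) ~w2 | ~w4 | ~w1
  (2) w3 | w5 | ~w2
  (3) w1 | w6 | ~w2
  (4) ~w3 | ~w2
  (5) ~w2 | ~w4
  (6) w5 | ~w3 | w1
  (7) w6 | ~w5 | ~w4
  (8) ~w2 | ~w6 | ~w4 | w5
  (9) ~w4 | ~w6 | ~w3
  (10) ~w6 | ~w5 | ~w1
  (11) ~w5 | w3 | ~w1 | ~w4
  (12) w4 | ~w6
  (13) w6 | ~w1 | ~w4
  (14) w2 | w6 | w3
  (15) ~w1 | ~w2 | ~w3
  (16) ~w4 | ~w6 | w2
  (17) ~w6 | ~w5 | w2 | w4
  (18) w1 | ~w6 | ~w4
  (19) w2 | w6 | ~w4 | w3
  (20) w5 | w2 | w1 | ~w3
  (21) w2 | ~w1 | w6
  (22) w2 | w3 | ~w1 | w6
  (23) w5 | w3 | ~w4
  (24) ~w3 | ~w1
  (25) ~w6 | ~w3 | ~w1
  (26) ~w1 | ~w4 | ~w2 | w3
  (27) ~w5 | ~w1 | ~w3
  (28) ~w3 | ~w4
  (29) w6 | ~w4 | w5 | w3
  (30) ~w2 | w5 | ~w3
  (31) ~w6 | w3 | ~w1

w1 ↦ 1, w2 ↦ 1, w3 ↦ 0, w4 ↦ 0, w5 ↦ 1, w6 ↦ 0

Case w3 = 0:
Case w5 = 1:
Case w2 = 1:
Unit clause (~w4) forces w4 = 0.
Unit clause (~w6) forces w6 = 0.
Unit clause (w1) forces w1 = 1.
Every clause now holds.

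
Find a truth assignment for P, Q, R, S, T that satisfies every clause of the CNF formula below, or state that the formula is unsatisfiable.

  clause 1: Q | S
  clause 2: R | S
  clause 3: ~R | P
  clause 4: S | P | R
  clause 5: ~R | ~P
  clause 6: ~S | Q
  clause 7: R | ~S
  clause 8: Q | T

Case Q = 1:
Case R = 1:
(P) alone gives P = 1.
That conflicts with the unit clause (~P).
Undo R and try R = 0.
(S) alone gives S = 1.
That conflicts with the unit clause (~S).
Both values of R lead to a conflict.
Undo Q and try Q = 0.
(S) alone gives S = 1.
That conflicts with the unit clause (~S).
Both values of Q lead to a conflict.

UNSATISFIABLE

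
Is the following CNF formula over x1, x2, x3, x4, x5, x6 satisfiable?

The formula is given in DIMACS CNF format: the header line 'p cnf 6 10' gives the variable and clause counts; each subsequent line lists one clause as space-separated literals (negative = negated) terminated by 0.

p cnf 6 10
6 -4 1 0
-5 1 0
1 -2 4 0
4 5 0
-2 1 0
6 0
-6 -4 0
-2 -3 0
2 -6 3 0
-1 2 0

(x6) alone gives x6 = True.
(¬x4) alone gives x4 = False.
(x5) alone gives x5 = True.
(x1) alone gives x1 = True.
(x2) alone gives x2 = True.
(¬x3) alone gives x3 = False.
This assignment satisfies each clause.
A satisfying assignment: x1=True; x2=True; x3=False; x4=False; x5=True; x6=True.

Yes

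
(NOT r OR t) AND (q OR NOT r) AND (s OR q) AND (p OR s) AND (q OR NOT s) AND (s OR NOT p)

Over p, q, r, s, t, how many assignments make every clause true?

There are 2^5 = 32 truth assignments over (p, q, r, s, t).
Split on q. With q = true, the clauses containing q are satisfied and NOT q drops from the rest; 6 of the 2^4 = 16 assignments to the other variables satisfy what remains.
With q = false, by the same count on the reduced clause set, 0 assignments work.
(One model: p=F, q=T, r=F, s=T, t=F.)
Total: 6 + 0 = 6.

6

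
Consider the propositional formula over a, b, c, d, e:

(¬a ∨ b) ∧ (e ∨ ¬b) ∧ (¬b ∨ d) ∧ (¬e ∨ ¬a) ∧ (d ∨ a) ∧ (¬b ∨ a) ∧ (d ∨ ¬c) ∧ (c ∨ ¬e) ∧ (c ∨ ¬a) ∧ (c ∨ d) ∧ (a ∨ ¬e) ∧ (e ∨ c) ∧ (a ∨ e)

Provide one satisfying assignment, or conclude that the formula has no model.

Try a = False.
From the singleton clause (d), d = True.
From the singleton clause (¬b), b = False.
From the singleton clause (¬e), e = False.
Now (e) is unsatisfied and unit — conflict.
So a must be the other value — set a = True.
From the singleton clause (b), b = True.
From the singleton clause (e), e = True.
Now (¬e) is unsatisfied and unit — conflict.
Either choice for a ends in contradiction.

UNSATISFIABLE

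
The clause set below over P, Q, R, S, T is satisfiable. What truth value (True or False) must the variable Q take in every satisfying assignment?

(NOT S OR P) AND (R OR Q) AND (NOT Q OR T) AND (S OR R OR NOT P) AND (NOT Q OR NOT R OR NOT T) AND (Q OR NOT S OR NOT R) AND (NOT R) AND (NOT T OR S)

True

Suppose Q = false.
The clause (R) is unit, so R = true.
Now (NOT R) is unsatisfied and unit — conflict.
So every satisfying assignment has Q = True.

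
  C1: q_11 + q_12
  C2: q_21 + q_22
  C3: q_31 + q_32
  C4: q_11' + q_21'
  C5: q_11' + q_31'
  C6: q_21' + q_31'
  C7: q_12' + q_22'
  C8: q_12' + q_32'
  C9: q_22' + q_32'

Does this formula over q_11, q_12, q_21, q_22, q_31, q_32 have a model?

Branch on q_11: set q_11 = 1.
The clause (q_21') is unit, so q_21 = 0.
The clause (q_22) is unit, so q_22 = 1.
The clause (q_31') is unit, so q_31 = 0.
The clause (q_32) is unit, so q_32 = 1.
Now (q_32') is unsatisfied and unit — conflict.
That branch fails; take q_11 = 0 instead.
The clause (q_12) is unit, so q_12 = 1.
The clause (q_22') is unit, so q_22 = 0.
The clause (q_21) is unit, so q_21 = 1.
The clause (q_31') is unit, so q_31 = 0.
The clause (q_32) is unit, so q_32 = 1.
Now (q_32') is unsatisfied and unit — conflict.
Either choice for q_11 ends in contradiction.
No assignment satisfies every clause.

No, unsatisfiable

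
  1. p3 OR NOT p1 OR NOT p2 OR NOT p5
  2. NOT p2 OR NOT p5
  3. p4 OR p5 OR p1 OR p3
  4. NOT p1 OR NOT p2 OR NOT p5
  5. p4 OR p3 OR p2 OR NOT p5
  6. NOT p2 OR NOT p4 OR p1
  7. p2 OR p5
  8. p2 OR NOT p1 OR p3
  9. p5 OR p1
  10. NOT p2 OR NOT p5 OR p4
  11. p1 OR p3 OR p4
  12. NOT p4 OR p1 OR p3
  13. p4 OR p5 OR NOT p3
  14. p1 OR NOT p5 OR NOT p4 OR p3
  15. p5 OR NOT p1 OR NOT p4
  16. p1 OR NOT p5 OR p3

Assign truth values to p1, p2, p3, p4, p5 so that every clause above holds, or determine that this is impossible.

p1 ↦ false,  p2 ↦ false,  p3 ↦ true,  p4 ↦ false,  p5 ↦ true

Try p2 = false.
(p5) alone gives p5 = true.
Try p4 = false.
(p3) alone gives p3 = true.
Every clause is now satisfied; p1 is unconstrained.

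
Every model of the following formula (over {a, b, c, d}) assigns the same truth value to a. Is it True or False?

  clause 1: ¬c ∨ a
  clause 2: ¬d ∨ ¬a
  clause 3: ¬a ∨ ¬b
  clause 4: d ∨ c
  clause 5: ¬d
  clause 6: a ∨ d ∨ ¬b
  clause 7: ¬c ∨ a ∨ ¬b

Suppose a = False.
Unit clause (¬c) forces c = False.
Unit clause (d) forces d = True.
Now (¬d) is unsatisfied and unit — conflict.
So every satisfying assignment has a = True.

True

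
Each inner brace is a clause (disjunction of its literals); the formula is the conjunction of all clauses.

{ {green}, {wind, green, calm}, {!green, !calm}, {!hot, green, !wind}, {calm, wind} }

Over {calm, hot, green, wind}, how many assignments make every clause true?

2

There are 2^4 = 16 truth assignments over (calm, hot, green, wind).
Check each against the 5 clauses (columns in the order calm, hot, green, wind):
  F F F F  ✗ fails (green)
  F F F T  ✗ fails (green)
  F F T F  ✗ fails (calm || wind)
  F F T T  ✓ satisfies all
  F T F F  ✗ fails (green)
  F T F T  ✗ fails (green)
  F T T F  ✗ fails (calm || wind)
  F T T T  ✓ satisfies all
  T F F F  ✗ fails (green)
  T F F T  ✗ fails (green)
  T F T F  ✗ fails (!green || !calm)
  T F T T  ✗ fails (!green || !calm)
  T T F F  ✗ fails (green)
  T T F T  ✗ fails (green)
  T T T F  ✗ fails (!green || !calm)
  T T T T  ✗ fails (!green || !calm)
2 of the 16 rows are models.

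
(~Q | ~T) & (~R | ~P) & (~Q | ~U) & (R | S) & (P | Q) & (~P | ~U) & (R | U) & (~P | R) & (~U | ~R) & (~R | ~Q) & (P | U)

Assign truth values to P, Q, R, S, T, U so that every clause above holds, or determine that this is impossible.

UNSATISFIABLE

Branch on Q: set Q = 0.
Unit clause (P) forces P = 1.
Unit clause (~R) forces R = 0.
Now (R) is unsatisfied and unit — conflict.
That branch fails; take Q = 1 instead.
Unit clause (~T) forces T = 0.
Unit clause (~U) forces U = 0.
Unit clause (R) forces R = 1.
Now (~R) is unsatisfied and unit — conflict.
Either choice for Q ends in contradiction.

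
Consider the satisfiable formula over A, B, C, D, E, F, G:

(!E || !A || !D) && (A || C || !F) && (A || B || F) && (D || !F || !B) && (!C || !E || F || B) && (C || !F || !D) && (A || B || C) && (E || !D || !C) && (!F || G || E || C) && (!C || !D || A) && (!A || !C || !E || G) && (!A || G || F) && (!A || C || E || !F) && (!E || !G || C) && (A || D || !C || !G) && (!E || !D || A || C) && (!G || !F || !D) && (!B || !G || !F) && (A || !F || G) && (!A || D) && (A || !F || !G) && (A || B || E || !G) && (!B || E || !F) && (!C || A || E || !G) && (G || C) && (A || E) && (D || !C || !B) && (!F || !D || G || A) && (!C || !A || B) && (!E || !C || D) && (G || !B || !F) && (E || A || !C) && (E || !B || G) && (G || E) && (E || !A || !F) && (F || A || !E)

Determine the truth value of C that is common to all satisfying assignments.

False

Suppose C = true.
Case E = true:
(D) alone gives D = true.
(!A) alone gives A = false.
Now (A) is unsatisfied and unit — conflict.
Backtrack on E: now try E = false.
(!D) alone gives D = false.
(!A) alone gives A = false.
Now (A) is unsatisfied and unit — conflict.
Either choice for E ends in contradiction.
So every satisfying assignment has C = False.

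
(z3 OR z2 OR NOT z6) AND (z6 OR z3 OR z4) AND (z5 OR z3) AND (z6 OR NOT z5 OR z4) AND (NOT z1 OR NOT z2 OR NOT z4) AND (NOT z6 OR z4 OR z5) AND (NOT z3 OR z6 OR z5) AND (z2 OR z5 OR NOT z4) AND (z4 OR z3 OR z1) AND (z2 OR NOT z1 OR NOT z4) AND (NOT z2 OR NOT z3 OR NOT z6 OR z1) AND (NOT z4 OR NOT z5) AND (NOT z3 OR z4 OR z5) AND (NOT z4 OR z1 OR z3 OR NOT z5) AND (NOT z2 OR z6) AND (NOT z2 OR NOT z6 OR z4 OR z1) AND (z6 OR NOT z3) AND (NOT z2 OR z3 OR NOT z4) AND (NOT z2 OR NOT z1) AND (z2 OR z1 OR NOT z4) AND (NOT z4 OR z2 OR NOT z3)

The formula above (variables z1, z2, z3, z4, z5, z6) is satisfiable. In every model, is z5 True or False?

True

Suppose z5 = false.
From the singleton clause (z3), z3 = true.
From the singleton clause (z6), z6 = true.
From the singleton clause (z4), z4 = true.
From the singleton clause (z2), z2 = true.
From the singleton clause (NOT z1), z1 = false.
But (z1) is also a unit clause — contradiction.
So every satisfying assignment has z5 = True.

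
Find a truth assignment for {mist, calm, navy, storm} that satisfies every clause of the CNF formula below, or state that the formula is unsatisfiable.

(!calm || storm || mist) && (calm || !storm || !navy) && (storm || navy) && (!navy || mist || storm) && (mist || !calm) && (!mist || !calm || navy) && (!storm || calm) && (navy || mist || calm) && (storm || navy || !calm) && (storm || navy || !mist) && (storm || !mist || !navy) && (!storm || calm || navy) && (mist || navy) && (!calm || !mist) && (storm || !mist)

UNSATISFIABLE

Branch on storm: set storm = true.
The clause (calm) is unit, so calm = true.
The clause (mist) is unit, so mist = true.
Now (!mist) is unsatisfied and unit — conflict.
That branch fails; take storm = false instead.
The clause (navy) is unit, so navy = true.
The clause (mist) is unit, so mist = true.
Now (!mist) is unsatisfied and unit — conflict.
Either choice for storm ends in contradiction.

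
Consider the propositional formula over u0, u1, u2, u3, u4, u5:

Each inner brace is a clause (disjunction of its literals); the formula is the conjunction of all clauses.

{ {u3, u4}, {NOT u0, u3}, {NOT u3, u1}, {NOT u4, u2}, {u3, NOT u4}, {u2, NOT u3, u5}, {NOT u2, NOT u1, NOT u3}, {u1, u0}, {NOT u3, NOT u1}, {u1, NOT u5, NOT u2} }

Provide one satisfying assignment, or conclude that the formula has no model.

UNSATISFIABLE

Suppose u3 = true.
Unit clause (u1) forces u1 = true.
Now (NOT u1) is unsatisfied and unit — conflict.
Backtrack on u3: now try u3 = false.
Unit clause (u4) forces u4 = true.
Now (NOT u4) is unsatisfied and unit — conflict.
Neither u3 = true nor u3 = false works.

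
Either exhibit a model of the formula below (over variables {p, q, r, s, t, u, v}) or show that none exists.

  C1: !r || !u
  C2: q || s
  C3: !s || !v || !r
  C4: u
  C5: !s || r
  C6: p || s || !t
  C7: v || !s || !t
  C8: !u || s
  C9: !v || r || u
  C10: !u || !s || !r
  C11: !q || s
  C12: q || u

UNSATISFIABLE

From the singleton clause (u), u = true.
From the singleton clause (!r), r = false.
From the singleton clause (!s), s = false.
Now (s) is unsatisfied and unit — conflict.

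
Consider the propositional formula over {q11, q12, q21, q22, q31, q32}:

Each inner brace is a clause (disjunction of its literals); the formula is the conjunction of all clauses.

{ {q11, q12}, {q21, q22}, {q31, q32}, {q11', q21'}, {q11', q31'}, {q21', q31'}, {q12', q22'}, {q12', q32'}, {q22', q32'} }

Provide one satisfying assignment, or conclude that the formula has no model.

UNSATISFIABLE

Try q11 = 1.
The clause (q21') is unit, so q21 = 0.
The clause (q22) is unit, so q22 = 1.
The clause (q31') is unit, so q31 = 0.
The clause (q32) is unit, so q32 = 1.
That conflicts with the unit clause (q32').
Undo q11 and try q11 = 0.
The clause (q12) is unit, so q12 = 1.
The clause (q22') is unit, so q22 = 0.
The clause (q21) is unit, so q21 = 1.
The clause (q31') is unit, so q31 = 0.
The clause (q32) is unit, so q32 = 1.
That conflicts with the unit clause (q32').
Either choice for q11 ends in contradiction.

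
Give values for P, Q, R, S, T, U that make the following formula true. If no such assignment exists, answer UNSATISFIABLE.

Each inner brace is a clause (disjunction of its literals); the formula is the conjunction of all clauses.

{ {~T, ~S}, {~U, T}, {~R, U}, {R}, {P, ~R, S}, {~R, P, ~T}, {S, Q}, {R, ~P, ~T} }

P: 1; Q: 1; R: 1; S: 0; T: 1; U: 1

From the singleton clause (R), R = 1.
From the singleton clause (U), U = 1.
From the singleton clause (T), T = 1.
From the singleton clause (~S), S = 0.
From the singleton clause (P), P = 1.
From the singleton clause (Q), Q = 1.
All clauses are satisfied.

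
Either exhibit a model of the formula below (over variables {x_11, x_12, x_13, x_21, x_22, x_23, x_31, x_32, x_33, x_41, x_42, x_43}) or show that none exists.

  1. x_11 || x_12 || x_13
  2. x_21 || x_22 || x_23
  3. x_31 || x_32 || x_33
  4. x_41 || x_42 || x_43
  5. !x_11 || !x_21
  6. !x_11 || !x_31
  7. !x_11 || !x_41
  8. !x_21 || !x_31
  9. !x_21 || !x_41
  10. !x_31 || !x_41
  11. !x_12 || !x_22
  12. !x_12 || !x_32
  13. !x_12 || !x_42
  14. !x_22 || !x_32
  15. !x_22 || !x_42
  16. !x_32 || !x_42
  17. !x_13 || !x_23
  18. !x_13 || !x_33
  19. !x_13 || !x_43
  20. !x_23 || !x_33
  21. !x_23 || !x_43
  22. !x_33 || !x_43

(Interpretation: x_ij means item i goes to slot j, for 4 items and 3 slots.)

Try x_11 = false.
Try x_12 = true.
Unit clause (!x_22) forces x_22 = false.
Unit clause (!x_32) forces x_32 = false.
Unit clause (!x_42) forces x_42 = false.
Try x_21 = true.
Unit clause (!x_31) forces x_31 = false.
Unit clause (x_33) forces x_33 = true.
Unit clause (!x_41) forces x_41 = false.
Unit clause (x_43) forces x_43 = true.
Now (!x_43) is unsatisfied and unit — conflict.
Undo x_21 and try x_21 = false.
Unit clause (x_23) forces x_23 = true.
Unit clause (!x_13) forces x_13 = false.
Unit clause (!x_33) forces x_33 = false.
Unit clause (x_31) forces x_31 = true.
Unit clause (!x_41) forces x_41 = false.
Unit clause (x_43) forces x_43 = true.
Now (!x_43) is unsatisfied and unit — conflict.
Neither x_21 = true nor x_21 = false works.
Undo x_12 and try x_12 = false.
Unit clause (x_13) forces x_13 = true.
Unit clause (!x_23) forces x_23 = false.
Unit clause (!x_33) forces x_33 = false.
Unit clause (!x_43) forces x_43 = false.
Try x_21 = true.
Unit clause (!x_31) forces x_31 = false.
Unit clause (x_32) forces x_32 = true.
Unit clause (!x_41) forces x_41 = false.
Unit clause (x_42) forces x_42 = true.
Now (!x_42) is unsatisfied and unit — conflict.
Undo x_21 and try x_21 = false.
Unit clause (x_22) forces x_22 = true.
Unit clause (!x_32) forces x_32 = false.
Unit clause (x_31) forces x_31 = true.
Unit clause (!x_41) forces x_41 = false.
Unit clause (x_42) forces x_42 = true.
Now (!x_42) is unsatisfied and unit — conflict.
Neither x_21 = true nor x_21 = false works.
Neither x_12 = true nor x_12 = false works.
Undo x_11 and try x_11 = true.
Unit clause (!x_21) forces x_21 = false.
Unit clause (!x_31) forces x_31 = false.
Unit clause (!x_41) forces x_41 = false.
Try x_22 = true.
Unit clause (!x_12) forces x_12 = false.
Unit clause (!x_32) forces x_32 = false.
Unit clause (x_33) forces x_33 = true.
Unit clause (!x_42) forces x_42 = false.
Unit clause (x_43) forces x_43 = true.
Now (!x_43) is unsatisfied and unit — conflict.
Undo x_22 and try x_22 = false.
Unit clause (x_23) forces x_23 = true.
Unit clause (!x_13) forces x_13 = false.
Unit clause (!x_33) forces x_33 = false.
Unit clause (x_32) forces x_32 = true.
Unit clause (!x_12) forces x_12 = false.
Unit clause (!x_42) forces x_42 = false.
Unit clause (x_43) forces x_43 = true.
Now (!x_43) is unsatisfied and unit — conflict.
Neither x_22 = true nor x_22 = false works.
Neither x_11 = true nor x_11 = false works.

UNSATISFIABLE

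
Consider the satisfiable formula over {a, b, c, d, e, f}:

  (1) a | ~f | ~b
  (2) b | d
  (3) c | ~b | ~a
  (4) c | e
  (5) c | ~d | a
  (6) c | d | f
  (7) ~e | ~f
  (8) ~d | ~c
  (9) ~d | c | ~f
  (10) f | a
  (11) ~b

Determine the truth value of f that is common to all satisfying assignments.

Suppose f = 1.
(~e) alone gives e = 0.
(c) alone gives c = 1.
(~d) alone gives d = 0.
(b) alone gives b = 1.
Now (~b) is unsatisfied and unit — conflict.
So every satisfying assignment has f = False.

False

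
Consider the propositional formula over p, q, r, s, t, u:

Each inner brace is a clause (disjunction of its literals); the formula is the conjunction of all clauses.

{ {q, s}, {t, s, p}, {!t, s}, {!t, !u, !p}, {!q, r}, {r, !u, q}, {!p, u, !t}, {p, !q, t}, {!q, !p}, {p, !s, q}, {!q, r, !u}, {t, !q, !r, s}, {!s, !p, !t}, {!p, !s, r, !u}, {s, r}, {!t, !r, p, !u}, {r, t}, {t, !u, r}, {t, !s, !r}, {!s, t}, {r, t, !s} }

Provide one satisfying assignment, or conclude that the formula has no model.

p ↦ false,  q ↦ true,  r ↦ true,  s ↦ true,  t ↦ true,  u ↦ false

Try q = true.
(r) alone gives r = true.
(!p) alone gives p = false.
(t) alone gives t = true.
(s) alone gives s = true.
(!u) alone gives u = false.
This assignment satisfies each clause.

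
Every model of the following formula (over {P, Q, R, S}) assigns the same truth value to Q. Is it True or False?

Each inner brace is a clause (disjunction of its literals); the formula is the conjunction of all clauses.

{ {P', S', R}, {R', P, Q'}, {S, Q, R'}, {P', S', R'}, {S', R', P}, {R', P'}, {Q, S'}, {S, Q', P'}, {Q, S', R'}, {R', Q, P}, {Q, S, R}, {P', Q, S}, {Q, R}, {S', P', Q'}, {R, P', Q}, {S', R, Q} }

Suppose Q = 0.
From the singleton clause (S'), S = 0.
From the singleton clause (R'), R = 0.
But (R) is also a unit clause — contradiction.
So every satisfying assignment has Q = True.

True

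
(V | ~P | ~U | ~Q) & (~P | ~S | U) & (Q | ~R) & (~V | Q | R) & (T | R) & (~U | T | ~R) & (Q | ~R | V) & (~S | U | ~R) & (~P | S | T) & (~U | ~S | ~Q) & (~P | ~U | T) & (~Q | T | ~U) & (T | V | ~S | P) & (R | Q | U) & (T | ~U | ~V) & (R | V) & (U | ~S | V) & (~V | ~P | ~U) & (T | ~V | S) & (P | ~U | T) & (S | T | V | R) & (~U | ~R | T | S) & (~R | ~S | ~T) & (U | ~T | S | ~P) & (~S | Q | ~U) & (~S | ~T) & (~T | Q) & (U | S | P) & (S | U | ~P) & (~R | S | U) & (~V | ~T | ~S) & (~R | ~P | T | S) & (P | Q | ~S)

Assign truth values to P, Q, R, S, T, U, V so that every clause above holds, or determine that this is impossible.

P: 0, Q: 1, R: 1, S: 0, T: 1, U: 1, V: 1

Suppose Q = 1.
Suppose T = 1.
The clause (~S) is unit, so S = 0.
Suppose R = 1.
The clause (U) is unit, so U = 1.
Suppose V = 1.
The clause (~P) is unit, so P = 0.
This assignment satisfies each clause.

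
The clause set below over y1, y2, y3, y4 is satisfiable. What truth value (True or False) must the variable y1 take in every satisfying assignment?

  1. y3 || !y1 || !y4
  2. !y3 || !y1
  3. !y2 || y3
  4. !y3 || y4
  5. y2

Suppose y1 = true.
Unit clause (!y3) forces y3 = false.
Unit clause (!y4) forces y4 = false.
Unit clause (!y2) forces y2 = false.
But (y2) is also a unit clause — contradiction.
So every satisfying assignment has y1 = False.

False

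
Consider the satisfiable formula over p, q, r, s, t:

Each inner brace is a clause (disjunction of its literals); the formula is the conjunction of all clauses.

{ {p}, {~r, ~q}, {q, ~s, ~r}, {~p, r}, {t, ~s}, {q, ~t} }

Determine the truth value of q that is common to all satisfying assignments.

False

Suppose q = 1.
(p) alone gives p = 1.
(~r) alone gives r = 0.
Now (r) is unsatisfied and unit — conflict.
So every satisfying assignment has q = False.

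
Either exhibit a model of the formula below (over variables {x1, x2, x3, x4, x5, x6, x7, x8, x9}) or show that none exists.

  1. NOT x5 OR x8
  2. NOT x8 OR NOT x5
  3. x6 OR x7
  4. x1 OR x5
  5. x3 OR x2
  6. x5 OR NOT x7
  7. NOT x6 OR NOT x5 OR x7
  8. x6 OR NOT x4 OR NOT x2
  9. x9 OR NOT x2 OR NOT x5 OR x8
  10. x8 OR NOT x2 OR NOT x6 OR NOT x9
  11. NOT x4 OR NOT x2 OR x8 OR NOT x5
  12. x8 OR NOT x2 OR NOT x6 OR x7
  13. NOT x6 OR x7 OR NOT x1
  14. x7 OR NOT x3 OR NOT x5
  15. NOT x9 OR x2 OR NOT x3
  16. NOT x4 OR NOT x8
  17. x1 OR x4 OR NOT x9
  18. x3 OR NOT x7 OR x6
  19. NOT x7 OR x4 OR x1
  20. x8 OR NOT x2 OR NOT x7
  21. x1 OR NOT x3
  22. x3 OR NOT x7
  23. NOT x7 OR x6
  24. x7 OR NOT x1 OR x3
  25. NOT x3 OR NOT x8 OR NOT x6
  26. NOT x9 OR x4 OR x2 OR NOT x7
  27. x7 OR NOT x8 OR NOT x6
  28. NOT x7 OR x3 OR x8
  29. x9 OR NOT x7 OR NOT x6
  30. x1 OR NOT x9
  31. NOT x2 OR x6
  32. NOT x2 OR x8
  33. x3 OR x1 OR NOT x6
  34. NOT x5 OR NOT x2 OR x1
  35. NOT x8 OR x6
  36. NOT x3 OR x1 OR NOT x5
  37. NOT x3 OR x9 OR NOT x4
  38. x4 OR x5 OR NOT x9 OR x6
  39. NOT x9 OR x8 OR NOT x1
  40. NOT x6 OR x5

UNSATISFIABLE

Suppose x5 = false.
The clause (x1) is unit, so x1 = true.
The clause (NOT x7) is unit, so x7 = false.
The clause (x6) is unit, so x6 = true.
Now (NOT x6) is unsatisfied and unit — conflict.
Backtrack on x5: now try x5 = true.
The clause (x8) is unit, so x8 = true.
Now (NOT x8) is unsatisfied and unit — conflict.
Both values of x5 lead to a conflict.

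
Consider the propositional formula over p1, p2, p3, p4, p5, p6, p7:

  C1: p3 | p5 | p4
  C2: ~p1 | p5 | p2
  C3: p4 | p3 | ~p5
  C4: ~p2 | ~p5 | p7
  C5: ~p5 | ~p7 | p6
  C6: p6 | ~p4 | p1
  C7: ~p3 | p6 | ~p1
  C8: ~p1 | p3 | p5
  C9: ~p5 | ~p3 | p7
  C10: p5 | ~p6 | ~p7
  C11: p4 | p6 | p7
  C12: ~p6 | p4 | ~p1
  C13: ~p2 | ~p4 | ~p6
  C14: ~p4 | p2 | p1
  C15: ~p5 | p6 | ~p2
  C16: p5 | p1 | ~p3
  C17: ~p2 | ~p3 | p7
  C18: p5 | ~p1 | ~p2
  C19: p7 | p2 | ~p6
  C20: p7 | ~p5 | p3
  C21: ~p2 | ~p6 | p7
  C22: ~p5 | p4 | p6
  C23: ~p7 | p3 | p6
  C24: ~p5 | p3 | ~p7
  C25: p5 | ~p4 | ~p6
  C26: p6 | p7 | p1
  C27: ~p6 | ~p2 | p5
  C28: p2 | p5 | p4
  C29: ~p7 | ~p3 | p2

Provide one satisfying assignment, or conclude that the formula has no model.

Suppose p3 = 1.
Suppose p6 = 1.
Suppose p5 = 1.
The clause (p7) is unit, so p7 = 1.
The clause (p2) is unit, so p2 = 1.
The clause (~p4) is unit, so p4 = 0.
The clause (~p1) is unit, so p1 = 0.
This assignment satisfies each clause.

p1: 0,  p2: 1,  p3: 1,  p4: 0,  p5: 1,  p6: 1,  p7: 1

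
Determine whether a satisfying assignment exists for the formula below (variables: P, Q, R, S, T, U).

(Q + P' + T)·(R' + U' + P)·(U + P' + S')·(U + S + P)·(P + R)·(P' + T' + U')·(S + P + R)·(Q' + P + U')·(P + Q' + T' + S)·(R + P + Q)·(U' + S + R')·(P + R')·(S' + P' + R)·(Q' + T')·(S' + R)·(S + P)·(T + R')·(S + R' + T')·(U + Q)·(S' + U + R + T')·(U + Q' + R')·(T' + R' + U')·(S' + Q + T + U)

Yes, satisfiable

Suppose P = 1.
Suppose Q = 1.
(T') alone gives T = 0.
(R') alone gives R = 0.
(S') alone gives S = 0.
All clauses hold; U can take either value.
A satisfying assignment: P=1,  Q=1,  R=0,  S=0,  T=0,  U=1.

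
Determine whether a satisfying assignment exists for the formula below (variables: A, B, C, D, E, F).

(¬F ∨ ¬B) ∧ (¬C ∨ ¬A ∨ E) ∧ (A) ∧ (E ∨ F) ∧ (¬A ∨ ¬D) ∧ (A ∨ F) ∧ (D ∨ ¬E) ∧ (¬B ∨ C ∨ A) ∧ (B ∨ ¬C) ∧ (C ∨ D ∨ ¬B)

From the singleton clause (A), A = True.
From the singleton clause (¬D), D = False.
From the singleton clause (¬E), E = False.
From the singleton clause (¬C), C = False.
From the singleton clause (F), F = True.
From the singleton clause (¬B), B = False.
Every clause now holds.
A satisfying assignment: A ↦ True,  B ↦ False,  C ↦ False,  D ↦ False,  E ↦ False,  F ↦ True.

Yes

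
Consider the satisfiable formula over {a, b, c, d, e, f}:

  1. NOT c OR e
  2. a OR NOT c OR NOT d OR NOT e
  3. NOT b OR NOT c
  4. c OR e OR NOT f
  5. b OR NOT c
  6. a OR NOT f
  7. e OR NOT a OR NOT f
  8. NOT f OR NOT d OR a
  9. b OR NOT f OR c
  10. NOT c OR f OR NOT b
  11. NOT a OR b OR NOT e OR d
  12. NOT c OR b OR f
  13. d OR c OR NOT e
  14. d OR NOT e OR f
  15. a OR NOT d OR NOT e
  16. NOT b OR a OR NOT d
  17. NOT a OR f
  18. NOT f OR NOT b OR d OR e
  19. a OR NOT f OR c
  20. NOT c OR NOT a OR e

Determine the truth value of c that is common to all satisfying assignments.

False

Suppose c = true.
From the singleton clause (e), e = true.
From the singleton clause (NOT b), b = false.
Now (b) is unsatisfied and unit — conflict.
So every satisfying assignment has c = False.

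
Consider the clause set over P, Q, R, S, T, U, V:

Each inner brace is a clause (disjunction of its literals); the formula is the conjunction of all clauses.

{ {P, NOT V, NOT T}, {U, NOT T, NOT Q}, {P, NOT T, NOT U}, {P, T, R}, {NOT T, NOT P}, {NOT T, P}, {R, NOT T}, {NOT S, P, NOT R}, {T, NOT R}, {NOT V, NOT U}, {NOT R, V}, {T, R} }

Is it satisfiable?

Try T = false.
From the singleton clause (NOT R), R = false.
Now (R) is unsatisfied and unit — conflict.
Undo T and try T = true.
From the singleton clause (NOT P), P = false.
Now (P) is unsatisfied and unit — conflict.
Neither T = true nor T = false works.
No assignment satisfies every clause.

No, unsatisfiable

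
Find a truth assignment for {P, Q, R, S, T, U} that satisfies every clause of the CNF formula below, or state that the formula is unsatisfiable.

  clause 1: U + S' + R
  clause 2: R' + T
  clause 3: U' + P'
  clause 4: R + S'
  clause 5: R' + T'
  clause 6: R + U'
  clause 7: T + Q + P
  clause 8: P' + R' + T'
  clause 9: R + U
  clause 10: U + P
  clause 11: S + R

UNSATISFIABLE

Branch on R: set R = 0.
The clause (S') is unit, so S = 0.
But (S) is also a unit clause — contradiction.
That branch fails; take R = 1 instead.
The clause (T) is unit, so T = 1.
But (T') is also a unit clause — contradiction.
Both values of R lead to a conflict.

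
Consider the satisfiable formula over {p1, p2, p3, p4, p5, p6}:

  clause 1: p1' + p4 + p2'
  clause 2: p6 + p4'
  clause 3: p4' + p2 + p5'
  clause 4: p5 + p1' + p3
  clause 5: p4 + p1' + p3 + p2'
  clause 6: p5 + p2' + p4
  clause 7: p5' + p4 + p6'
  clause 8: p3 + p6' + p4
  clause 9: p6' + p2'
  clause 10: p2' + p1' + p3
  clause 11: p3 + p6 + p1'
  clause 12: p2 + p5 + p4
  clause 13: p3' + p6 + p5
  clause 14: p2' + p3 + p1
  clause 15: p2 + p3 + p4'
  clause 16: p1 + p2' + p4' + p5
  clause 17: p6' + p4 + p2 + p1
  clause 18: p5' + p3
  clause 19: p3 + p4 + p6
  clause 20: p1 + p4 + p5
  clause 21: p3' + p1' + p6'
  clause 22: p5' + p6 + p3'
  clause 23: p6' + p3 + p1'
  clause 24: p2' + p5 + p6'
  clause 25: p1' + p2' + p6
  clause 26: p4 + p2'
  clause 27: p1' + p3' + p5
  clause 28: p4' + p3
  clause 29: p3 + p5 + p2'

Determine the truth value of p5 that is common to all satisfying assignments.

Suppose p5 = 1.
From the singleton clause (p3), p3 = 1.
From the singleton clause (p6), p6 = 1.
From the singleton clause (p4), p4 = 1.
From the singleton clause (p2), p2 = 1.
That conflicts with the unit clause (p2').
So every satisfying assignment has p5 = False.

False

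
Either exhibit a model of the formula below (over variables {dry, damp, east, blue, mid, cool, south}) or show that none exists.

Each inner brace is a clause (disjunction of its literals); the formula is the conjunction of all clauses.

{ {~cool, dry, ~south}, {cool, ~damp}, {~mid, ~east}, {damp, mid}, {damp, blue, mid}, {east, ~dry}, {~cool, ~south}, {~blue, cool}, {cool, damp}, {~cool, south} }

UNSATISFIABLE

Branch on cool: set cool = 1.
Unit clause (~south) forces south = 0.
Now (south) is unsatisfied and unit — conflict.
Undo cool and try cool = 0.
Unit clause (~damp) forces damp = 0.
Now (damp) is unsatisfied and unit — conflict.
Either choice for cool ends in contradiction.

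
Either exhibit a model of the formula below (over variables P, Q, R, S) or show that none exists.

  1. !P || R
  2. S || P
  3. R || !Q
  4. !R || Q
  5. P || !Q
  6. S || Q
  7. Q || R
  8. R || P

P ↦ true; Q ↦ true; R ↦ true; S ↦ true

Suppose P = true.
The clause (R) is unit, so R = true.
The clause (Q) is unit, so Q = true.
All clauses hold; S can take either value.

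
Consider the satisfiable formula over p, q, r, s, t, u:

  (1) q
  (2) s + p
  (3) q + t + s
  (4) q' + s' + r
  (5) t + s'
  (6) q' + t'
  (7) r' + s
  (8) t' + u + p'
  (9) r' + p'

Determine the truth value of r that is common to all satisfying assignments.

Suppose r = 1.
From the singleton clause (q), q = 1.
From the singleton clause (t'), t = 0.
From the singleton clause (s'), s = 0.
But (s) is also a unit clause — contradiction.
So every satisfying assignment has r = False.

False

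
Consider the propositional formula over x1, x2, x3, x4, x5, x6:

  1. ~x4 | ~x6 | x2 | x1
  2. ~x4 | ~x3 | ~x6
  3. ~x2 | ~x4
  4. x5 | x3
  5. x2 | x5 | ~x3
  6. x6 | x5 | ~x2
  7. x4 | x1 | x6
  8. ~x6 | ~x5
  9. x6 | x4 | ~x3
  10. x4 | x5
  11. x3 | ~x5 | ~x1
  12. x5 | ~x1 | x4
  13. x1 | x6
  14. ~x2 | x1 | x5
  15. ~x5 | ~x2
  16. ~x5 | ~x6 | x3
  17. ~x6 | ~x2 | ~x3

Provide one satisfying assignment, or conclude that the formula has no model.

Try x2 = 0.
Try x5 = 1.
Unit clause (~x6) forces x6 = 0.
Unit clause (x1) forces x1 = 1.
Unit clause (x3) forces x3 = 1.
Unit clause (x4) forces x4 = 1.
This assignment satisfies each clause.

x1: 1; x2: 0; x3: 1; x4: 1; x5: 1; x6: 0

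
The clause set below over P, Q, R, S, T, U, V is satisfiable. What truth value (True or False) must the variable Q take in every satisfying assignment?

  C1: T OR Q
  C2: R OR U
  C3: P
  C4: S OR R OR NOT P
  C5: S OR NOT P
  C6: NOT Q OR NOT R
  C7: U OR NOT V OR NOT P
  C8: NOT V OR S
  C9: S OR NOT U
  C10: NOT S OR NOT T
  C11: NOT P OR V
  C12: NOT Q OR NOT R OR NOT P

True

Suppose Q = false.
The clause (T) is unit, so T = true.
The clause (P) is unit, so P = true.
The clause (S) is unit, so S = true.
Now (NOT S) is unsatisfied and unit — conflict.
So every satisfying assignment has Q = True.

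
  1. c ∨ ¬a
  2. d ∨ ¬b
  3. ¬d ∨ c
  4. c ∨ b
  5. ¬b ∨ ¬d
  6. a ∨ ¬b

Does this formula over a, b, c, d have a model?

Suppose c = True.
Suppose d = True.
From the singleton clause (¬b), b = False.
No clause remains; a is free.
A satisfying assignment: a=False; b=False; c=True; d=True.

Yes, satisfiable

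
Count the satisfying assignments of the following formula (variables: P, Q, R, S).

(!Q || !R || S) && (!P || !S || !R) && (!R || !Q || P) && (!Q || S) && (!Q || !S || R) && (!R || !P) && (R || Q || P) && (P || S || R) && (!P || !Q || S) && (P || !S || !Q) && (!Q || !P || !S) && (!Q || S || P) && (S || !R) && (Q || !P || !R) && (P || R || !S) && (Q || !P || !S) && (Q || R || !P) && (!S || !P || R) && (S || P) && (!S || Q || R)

There are 2^4 = 16 truth assignments over (P, Q, R, S).
Check each against the 20 clauses (columns in the order P, Q, R, S):
  F F F F  ✗ fails (R || Q || P)
  F F F T  ✗ fails (R || Q || P)
  F F T F  ✗ fails (S || !R)
  F F T T  ✓ satisfies all
  F T F F  ✗ fails (!Q || S)
  F T F T  ✗ fails (!Q || !S || R)
  F T T F  ✗ fails (!Q || !R || S)
  F T T T  ✗ fails (!R || !Q || P)
  T F F F  ✗ fails (Q || R || !P)
  T F F T  ✗ fails (Q || !P || !S)
  T F T F  ✗ fails (!R || !P)
  T F T T  ✗ fails (!P || !S || !R)
  T T F F  ✗ fails (!Q || S)
  T T F T  ✗ fails (!Q || !S || R)
  T T T F  ✗ fails (!Q || !R || S)
  T T T T  ✗ fails (!P || !S || !R)
1 of the 16 rows is a model.

1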